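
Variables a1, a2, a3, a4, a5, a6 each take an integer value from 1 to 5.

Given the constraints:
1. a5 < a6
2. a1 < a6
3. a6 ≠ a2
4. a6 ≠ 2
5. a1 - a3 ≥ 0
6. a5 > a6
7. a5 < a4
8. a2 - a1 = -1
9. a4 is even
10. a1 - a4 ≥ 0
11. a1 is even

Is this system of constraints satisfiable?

Constraints 2, 6, 7, and 10 give a4 ≤ a1, a1 < a6, a6 < a5, a5 < a4. Chaining: a4 ≤ a1 < a6 < a5 < a4, which forces a4 < a4 — impossible.

Unsatisfiable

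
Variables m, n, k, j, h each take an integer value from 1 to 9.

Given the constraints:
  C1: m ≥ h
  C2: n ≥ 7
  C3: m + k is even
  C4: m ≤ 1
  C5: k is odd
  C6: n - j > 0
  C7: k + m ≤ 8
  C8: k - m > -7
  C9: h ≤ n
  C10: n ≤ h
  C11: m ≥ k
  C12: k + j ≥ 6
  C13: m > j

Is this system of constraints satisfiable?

Unsatisfiable

From constraints 2 and 10: h ≥ n and n ≥ 7, so h ≥ 7. From constraints 1 and 4: h ≤ m and m ≤ 1, so h ≤ 1. But 1 < 7, so no value of h works.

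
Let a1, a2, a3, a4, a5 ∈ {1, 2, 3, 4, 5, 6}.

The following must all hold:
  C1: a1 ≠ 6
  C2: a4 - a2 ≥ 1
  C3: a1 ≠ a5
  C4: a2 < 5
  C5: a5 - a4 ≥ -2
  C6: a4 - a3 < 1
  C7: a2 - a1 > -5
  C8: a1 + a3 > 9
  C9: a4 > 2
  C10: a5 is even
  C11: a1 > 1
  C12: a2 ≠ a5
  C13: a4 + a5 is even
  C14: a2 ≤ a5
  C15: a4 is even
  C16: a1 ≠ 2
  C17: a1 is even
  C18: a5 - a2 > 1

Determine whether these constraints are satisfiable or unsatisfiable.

Try a1 = 4, a2 = 2, a3 = 6, a4 = 6, a5 = 6.
Check constraint 2: a4 - a2 = 4; constraint 5: a5 - a4 = 0; constraint 6: a4 - a3 = 0. The remaining constraints are straightforward to verify.

Satisfiable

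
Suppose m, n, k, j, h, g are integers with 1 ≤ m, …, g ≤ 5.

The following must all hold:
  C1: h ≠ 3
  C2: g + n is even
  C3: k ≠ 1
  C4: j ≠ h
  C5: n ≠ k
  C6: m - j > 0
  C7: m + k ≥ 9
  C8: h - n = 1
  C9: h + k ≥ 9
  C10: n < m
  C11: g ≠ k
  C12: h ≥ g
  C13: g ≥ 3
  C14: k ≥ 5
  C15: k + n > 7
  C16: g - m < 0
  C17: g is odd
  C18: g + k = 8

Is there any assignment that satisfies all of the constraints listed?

Satisfiable

One satisfying assignment is m = 4, n = 3, k = 5, j = 1, h = 4, g = 3.
For the less obvious constraints — constraint 6: m - j = 3; constraint 7: m + k = 9 — and the others hold by inspection.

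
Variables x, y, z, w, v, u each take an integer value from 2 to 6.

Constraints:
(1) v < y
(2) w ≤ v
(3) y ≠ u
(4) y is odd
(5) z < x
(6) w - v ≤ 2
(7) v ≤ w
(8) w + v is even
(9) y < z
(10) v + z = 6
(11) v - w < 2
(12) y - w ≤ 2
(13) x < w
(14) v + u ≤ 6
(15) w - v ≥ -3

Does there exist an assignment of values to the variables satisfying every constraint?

Unsatisfiable

Constraints 1, 2, 5, 9, and 13 give y < z, z < x, x < w, w ≤ v, v < y. Chaining: y < z < x < w ≤ v < y, which forces y < y — impossible.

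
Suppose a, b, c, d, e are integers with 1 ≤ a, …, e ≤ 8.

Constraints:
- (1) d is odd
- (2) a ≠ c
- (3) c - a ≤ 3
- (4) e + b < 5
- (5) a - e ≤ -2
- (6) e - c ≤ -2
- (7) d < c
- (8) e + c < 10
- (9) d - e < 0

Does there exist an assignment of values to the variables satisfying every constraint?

Unsatisfiable

Constraints 3, 5, and 6 give e − a ≥ 2, a − c ≥ -3, c − e ≥ 2.
Adding all 3 inequalities: the left sides telescope to 0, and the right sides sum to 2 + (-3) + 2 = 1. So 0 ≥ 1, which is false.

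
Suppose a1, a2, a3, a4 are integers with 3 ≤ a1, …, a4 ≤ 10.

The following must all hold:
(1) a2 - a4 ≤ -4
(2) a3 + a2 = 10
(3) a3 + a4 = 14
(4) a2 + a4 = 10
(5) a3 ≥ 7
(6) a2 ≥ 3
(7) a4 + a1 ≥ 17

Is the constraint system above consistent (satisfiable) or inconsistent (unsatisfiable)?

One satisfying assignment is a1 = 10, a2 = 3, a3 = 7, a4 = 7.
For the less obvious constraints — constraint 1: a2 - a4 = -4; constraint 2: a3 + a2 = 10 — and the others hold by inspection.

Satisfiable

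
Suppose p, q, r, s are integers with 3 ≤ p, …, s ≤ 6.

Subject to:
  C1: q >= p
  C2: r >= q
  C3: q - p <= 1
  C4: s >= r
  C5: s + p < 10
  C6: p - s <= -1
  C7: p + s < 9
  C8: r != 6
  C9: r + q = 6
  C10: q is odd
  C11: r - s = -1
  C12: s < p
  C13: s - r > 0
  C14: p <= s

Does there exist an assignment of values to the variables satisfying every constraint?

Constraints 1, 2, 4, and 12 give s < p, p ≤ q, q ≤ r, r ≤ s. Chaining: s < p ≤ q ≤ r ≤ s, which forces s < s — impossible.

Unsatisfiable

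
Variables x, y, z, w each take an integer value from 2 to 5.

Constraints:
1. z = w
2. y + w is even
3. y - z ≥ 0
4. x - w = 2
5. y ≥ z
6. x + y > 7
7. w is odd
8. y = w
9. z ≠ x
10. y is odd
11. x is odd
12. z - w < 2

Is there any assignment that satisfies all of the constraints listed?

Take x = 5, y = 3, z = 3, w = 3. Then constraint 3: y - z = 0; constraint 4: x - w = 2; constraint 6: x + y = 8, and every other listed constraint is also met.

Satisfiable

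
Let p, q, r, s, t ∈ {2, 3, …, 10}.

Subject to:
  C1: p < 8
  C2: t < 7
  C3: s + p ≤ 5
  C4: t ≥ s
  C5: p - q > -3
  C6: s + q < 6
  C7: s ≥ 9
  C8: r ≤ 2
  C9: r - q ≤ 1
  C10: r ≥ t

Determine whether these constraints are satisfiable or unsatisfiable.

From constraints 4 and 7: t ≥ s and s ≥ 9, so t ≥ 9. From constraints 8 and 10: t ≤ r and r ≤ 2, so t ≤ 2. But 2 < 9, so no value of t works.

Unsatisfiable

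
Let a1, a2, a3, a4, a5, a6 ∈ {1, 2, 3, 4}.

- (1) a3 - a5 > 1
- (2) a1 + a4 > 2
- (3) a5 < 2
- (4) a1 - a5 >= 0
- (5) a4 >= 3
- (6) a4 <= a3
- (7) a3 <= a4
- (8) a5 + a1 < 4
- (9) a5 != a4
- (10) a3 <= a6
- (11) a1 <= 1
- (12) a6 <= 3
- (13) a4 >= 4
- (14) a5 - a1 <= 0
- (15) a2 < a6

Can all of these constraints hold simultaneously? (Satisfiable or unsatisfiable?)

From constraints 6 and 13: a3 ≥ a4 and a4 ≥ 4, so a3 ≥ 4. From constraints 10 and 12: a3 ≤ a6 and a6 ≤ 3, so a3 ≤ 3. But 3 < 4, so no value of a3 works.

Unsatisfiable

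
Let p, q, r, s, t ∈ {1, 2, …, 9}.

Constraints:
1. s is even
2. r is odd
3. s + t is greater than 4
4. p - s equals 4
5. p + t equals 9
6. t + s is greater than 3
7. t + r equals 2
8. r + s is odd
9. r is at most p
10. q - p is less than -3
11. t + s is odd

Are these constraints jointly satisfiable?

Satisfiable

The assignment p = 8, q = 4, r = 1, s = 4, t = 1 works:
  constraint 3 holds since s + t = 5.
  constraint 4 holds since p - s = 4.
The rest check out directly.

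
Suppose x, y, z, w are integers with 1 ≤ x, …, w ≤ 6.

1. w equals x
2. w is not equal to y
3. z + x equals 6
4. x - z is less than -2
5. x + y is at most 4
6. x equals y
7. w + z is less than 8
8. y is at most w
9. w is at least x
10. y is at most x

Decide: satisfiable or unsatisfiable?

Unsatisfiable

From constraints 1 and 6, w = x = y, so w = y. But constraint 2 says w ≠ y. Contradiction.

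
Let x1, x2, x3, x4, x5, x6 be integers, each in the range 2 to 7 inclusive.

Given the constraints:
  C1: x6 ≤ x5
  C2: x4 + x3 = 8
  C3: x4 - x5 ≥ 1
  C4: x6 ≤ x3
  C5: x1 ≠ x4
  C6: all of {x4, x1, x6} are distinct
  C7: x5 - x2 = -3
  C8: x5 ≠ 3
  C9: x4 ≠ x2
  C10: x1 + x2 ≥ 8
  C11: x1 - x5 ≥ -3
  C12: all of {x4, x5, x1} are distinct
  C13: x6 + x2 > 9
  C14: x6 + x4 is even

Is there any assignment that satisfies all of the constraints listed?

One satisfying assignment is x1 = 2, x2 = 7, x3 = 3, x4 = 5, x5 = 4, x6 = 3.
For the less obvious constraints — constraint 2: x4 + x3 = 8; constraint 3: x4 - x5 = 1 — and the others hold by inspection.

Satisfiable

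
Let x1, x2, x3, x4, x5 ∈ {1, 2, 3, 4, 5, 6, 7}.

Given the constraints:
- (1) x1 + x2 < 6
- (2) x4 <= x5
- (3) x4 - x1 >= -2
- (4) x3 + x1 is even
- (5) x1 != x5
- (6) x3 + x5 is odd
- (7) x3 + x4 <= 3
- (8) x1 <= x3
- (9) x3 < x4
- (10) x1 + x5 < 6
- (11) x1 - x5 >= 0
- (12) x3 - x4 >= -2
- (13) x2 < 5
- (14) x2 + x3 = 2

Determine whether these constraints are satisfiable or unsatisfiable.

Constraints 2, 8, 9, and 11 give x5 ≤ x1, x1 ≤ x3, x3 < x4, x4 ≤ x5. Chaining: x5 ≤ x1 ≤ x3 < x4 ≤ x5, which forces x5 < x5 — impossible.

Unsatisfiable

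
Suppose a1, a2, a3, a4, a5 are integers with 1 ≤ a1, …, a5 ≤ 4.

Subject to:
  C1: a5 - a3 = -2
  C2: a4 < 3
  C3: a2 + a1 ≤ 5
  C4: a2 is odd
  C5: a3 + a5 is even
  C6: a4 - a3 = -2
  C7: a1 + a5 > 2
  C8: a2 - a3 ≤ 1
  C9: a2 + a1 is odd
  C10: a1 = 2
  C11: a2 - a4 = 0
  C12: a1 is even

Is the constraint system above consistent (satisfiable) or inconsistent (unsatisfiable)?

Take a1 = 2, a2 = 1, a3 = 3, a4 = 1, a5 = 1. Then constraint 1: a5 - a3 = -2; constraint 3: a2 + a1 = 3, and every other listed constraint is also met.

Satisfiable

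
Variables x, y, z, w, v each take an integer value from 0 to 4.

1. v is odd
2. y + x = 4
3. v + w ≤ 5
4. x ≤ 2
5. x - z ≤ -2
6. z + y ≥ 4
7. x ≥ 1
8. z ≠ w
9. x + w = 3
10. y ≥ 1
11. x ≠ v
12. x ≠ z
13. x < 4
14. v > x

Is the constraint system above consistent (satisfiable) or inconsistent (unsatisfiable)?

Setting (x, y, z, w, v) = (2, 2, 4, 1, 3) satisfies everything: constraint 2: y + x = 4; constraint 3: v + w = 4; constraint 5: x - z = -2, and the others follow.

Satisfiable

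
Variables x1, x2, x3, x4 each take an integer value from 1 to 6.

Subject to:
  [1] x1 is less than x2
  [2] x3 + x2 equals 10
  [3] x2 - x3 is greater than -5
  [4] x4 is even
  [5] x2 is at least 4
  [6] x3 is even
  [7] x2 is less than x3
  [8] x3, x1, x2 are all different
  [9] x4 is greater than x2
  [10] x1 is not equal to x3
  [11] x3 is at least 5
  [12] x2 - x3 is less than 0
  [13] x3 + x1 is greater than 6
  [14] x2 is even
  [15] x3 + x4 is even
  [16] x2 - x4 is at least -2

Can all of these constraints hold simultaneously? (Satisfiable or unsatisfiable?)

Satisfiable

Take x1 = 3, x2 = 4, x3 = 6, x4 = 6. Then constraint 2: x3 + x2 = 10; constraint 3: x2 - x3 = -2; constraint 12: x2 - x3 = -2, and every other listed constraint is also met.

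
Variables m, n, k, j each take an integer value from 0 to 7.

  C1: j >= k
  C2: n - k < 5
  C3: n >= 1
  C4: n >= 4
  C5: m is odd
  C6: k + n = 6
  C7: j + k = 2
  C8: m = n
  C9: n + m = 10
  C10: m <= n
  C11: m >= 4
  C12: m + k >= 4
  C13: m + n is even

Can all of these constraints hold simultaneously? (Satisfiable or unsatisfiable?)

Take m = 5, n = 5, k = 1, j = 1. Then constraint 2: n - k = 4; constraint 6: k + n = 6; constraint 7: j + k = 2, and every other listed constraint is also met.

Satisfiable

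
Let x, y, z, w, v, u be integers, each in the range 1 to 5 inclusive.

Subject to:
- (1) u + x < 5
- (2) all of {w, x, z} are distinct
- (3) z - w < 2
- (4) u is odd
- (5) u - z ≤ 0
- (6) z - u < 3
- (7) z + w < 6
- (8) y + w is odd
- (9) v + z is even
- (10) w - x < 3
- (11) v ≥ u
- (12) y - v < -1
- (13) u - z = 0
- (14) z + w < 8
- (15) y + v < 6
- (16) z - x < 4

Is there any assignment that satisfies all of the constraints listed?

Satisfiable

Take x = 1, y = 1, z = 3, w = 2, v = 3, u = 3. Then constraint 1: u + x = 4; constraint 3: z - w = 1; constraint 5: u - z = 0, and every other listed constraint is also met.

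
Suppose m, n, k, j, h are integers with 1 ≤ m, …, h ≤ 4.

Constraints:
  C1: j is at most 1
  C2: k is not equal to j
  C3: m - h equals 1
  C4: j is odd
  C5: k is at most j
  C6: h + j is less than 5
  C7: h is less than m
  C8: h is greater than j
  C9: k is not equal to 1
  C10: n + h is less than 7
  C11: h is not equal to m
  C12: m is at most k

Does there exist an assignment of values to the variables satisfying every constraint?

Constraints 5, 7, 8, and 12 give k ≤ j, j < h, h < m, m ≤ k. Chaining: k ≤ j < h < m ≤ k, which forces k < k — impossible.

Unsatisfiable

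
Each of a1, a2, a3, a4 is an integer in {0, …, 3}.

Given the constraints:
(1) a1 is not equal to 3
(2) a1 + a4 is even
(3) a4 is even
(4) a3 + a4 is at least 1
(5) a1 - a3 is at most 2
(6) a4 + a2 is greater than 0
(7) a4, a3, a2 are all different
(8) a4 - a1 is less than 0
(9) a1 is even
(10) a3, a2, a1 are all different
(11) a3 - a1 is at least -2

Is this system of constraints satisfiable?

Satisfiable

Take a1 = 2, a2 = 1, a3 = 3, a4 = 0. Then constraint 4: a3 + a4 = 3; constraint 5: a1 - a3 = -1; constraint 6: a4 + a2 = 1, and every other listed constraint is also met.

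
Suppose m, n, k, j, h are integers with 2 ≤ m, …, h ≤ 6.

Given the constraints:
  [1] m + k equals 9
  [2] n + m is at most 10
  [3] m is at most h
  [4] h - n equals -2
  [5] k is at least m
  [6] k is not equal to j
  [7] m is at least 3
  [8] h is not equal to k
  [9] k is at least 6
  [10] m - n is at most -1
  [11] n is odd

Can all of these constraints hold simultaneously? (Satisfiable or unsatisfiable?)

Satisfiable

Take m = 3, n = 5, k = 6, j = 5, h = 3. Then constraint 1: m + k = 9; constraint 2: n + m = 8; constraint 4: h - n = -2, and every other listed constraint is also met.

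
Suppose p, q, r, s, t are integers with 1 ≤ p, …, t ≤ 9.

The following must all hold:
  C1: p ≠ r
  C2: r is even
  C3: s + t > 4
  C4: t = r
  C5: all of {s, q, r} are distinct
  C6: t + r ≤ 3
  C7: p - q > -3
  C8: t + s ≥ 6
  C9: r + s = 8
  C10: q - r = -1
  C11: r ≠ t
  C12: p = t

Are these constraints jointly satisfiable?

From constraints 4 and 12, p = t = r, so p = r. But constraint 1 says p ≠ r. Contradiction.

Unsatisfiable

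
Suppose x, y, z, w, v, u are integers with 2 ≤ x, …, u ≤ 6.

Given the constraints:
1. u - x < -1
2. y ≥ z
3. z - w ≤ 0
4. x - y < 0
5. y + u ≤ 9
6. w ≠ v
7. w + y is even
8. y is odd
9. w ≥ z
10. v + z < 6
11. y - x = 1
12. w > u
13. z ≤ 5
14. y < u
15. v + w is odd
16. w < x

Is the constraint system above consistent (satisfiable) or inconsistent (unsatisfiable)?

Constraints 4, 12, 14, and 16 give y < u, u < w, w < x, x < y. Chaining: y < u < w < x < y, which forces y < y — impossible.

Unsatisfiable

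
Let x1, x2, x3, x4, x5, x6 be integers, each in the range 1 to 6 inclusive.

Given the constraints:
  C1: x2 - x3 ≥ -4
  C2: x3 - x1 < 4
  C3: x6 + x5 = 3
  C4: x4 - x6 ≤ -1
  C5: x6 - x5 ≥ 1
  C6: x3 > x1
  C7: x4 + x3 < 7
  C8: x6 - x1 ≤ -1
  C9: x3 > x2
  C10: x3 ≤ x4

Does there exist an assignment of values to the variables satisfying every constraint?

Unsatisfiable

Constraints 4, 6, 8, and 10 give x4 < x6, x6 < x1, x1 < x3, x3 ≤ x4. Chaining: x4 < x6 < x1 < x3 ≤ x4, which forces x4 < x4 — impossible.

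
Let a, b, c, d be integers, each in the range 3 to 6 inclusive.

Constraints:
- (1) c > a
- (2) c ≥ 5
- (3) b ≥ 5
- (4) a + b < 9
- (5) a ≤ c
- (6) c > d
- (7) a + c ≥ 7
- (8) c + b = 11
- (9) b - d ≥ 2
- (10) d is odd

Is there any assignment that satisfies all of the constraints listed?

Satisfiable

The assignment a = 3, b = 5, c = 6, d = 3 works:
  constraint 4 holds since a + b = 8.
  constraint 7 holds since a + c = 9.
  constraint 8 holds since c + b = 11.
The rest check out directly.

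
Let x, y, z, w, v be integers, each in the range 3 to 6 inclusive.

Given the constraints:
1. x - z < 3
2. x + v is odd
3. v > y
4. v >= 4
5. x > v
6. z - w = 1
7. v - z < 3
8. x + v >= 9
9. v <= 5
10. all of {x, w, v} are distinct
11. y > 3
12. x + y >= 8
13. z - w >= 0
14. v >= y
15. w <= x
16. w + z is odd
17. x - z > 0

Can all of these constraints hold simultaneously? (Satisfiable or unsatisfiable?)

The assignment x = 6, y = 4, z = 5, w = 4, v = 5 works:
  constraint 1 holds since x - z = 1.
  constraint 6 holds since z - w = 1.
The rest check out directly.

Satisfiable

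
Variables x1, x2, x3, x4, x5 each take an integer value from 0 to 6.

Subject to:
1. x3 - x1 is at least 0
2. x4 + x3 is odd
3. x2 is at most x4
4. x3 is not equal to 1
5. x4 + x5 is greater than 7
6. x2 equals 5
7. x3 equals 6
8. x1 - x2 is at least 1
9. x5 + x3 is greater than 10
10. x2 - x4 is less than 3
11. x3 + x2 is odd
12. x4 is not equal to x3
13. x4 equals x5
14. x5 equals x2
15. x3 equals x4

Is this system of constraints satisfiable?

Constraint 7 fixes x3 = 6 and constraint 6 fixes x2 = 5. Constraints 13, 14, and 15 give x3 = x4 = x5 = x2, so x3 = x2. But 6 ≠ 5 — contradiction.

Unsatisfiable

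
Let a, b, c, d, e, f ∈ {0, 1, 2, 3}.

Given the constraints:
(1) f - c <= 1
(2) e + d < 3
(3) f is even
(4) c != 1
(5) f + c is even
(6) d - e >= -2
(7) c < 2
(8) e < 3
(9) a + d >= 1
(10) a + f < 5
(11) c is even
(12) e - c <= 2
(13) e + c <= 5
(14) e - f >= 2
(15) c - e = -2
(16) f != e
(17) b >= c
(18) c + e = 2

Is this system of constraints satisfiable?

Satisfiable

Try a = 3, b = 2, c = 0, d = 0, e = 2, f = 0.
Check constraint 1: f - c = 0; constraint 2: e + d = 2. The remaining constraints are straightforward to verify.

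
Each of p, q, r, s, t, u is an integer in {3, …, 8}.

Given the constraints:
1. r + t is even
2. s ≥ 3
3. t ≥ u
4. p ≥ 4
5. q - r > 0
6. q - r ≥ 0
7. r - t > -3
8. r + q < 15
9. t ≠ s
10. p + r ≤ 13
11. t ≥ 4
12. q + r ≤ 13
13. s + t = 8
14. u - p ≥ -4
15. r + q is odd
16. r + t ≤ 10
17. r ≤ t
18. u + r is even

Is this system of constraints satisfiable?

Satisfiable

Setting (p, q, r, s, t, u) = (8, 8, 5, 3, 5, 5) satisfies everything: constraint 5: q - r = 3; constraint 6: q - r = 3; constraint 7: r - t = 0, and the others follow.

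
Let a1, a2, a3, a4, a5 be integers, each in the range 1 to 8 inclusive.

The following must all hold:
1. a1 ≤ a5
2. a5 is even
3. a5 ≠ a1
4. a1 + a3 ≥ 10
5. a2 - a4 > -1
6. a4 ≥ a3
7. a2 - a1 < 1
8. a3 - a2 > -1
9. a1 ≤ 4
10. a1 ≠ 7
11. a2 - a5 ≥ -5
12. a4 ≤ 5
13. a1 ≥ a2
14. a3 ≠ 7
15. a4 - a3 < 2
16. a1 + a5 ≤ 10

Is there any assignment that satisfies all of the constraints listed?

From constraint 9: a1 ≤ 4. From constraints 6 and 12: a3 ≤ a4 ≤ 5. Hence a1 + a3 ≤ 9. But constraint 4 requires a1 + a3 ≥ 10, and 10 > 9. Contradiction.

Unsatisfiable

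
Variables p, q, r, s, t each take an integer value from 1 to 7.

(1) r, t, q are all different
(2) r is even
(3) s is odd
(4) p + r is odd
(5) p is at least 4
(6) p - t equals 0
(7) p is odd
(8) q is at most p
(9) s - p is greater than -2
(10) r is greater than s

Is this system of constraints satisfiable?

Satisfiable

Take p = 5, q = 3, r = 6, s = 5, t = 5. Then constraint 6: p - t = 0; constraint 9: s - p = 0, and every other listed constraint is also met.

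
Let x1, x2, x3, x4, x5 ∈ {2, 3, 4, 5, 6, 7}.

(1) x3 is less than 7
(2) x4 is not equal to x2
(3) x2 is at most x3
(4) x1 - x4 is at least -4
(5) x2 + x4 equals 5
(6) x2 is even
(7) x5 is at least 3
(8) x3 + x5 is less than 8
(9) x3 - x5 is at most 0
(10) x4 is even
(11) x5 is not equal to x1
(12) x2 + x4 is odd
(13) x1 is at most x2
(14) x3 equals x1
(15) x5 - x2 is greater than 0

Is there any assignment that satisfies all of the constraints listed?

Constraint 6 makes x2 even and constraint 10 makes x4 even, so x2 + x4 must be even. Constraint 12 says x2 + x4 is odd — contradiction.

Unsatisfiable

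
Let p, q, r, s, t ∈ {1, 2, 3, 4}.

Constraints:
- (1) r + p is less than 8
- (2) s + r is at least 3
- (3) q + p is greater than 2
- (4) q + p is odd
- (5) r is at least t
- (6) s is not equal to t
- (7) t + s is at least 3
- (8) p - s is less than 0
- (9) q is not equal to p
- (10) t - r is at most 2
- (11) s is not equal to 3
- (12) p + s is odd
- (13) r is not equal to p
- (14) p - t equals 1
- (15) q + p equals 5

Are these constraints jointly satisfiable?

Satisfiable

One satisfying assignment is p = 3, q = 2, r = 2, s = 4, t = 2.
For the less obvious constraints — constraint 1: r + p = 5; constraint 2: s + r = 6; constraint 3: q + p = 5 — and the others hold by inspection.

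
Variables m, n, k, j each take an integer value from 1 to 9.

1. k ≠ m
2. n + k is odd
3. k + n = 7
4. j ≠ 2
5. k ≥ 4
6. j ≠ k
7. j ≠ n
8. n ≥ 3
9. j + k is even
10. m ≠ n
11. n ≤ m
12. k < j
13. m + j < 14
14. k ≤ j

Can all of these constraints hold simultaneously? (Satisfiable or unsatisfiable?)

Take m = 5, n = 3, k = 4, j = 8. Then constraint 3: k + n = 7; constraint 13: m + j = 13, and every other listed constraint is also met.

Satisfiable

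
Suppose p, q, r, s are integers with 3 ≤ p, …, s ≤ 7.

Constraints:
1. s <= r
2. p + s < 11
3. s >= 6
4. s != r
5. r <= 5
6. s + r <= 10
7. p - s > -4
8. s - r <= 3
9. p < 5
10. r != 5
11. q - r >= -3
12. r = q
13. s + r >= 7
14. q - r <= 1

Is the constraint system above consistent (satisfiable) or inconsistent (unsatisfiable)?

Unsatisfiable

From constraints 1 and 3: r ≥ s and s ≥ 6, so r ≥ 6. From constraint 5: r ≤ 5. But 5 < 6, so no value of r works.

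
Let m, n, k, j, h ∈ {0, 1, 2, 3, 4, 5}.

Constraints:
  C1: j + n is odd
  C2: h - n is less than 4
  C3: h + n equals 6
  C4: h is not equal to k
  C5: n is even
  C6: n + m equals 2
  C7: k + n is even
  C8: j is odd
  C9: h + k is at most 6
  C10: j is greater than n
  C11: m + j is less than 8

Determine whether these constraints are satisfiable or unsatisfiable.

Satisfiable

Setting (m, n, k, j, h) = (0, 2, 0, 5, 4) satisfies everything: constraint 2: h - n = 2; constraint 3: h + n = 6, and the others follow.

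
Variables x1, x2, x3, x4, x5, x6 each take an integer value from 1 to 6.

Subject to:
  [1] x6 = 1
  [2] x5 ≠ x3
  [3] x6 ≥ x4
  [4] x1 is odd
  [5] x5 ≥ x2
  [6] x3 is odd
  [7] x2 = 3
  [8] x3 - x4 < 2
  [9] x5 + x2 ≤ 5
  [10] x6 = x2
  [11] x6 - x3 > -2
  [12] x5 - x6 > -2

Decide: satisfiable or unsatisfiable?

Constraint 1 fixes x6 = 1 and constraint 7 fixes x2 = 3, but constraint 10 requires x6 = x2. Since 1 ≠ 3, contradiction.

Unsatisfiable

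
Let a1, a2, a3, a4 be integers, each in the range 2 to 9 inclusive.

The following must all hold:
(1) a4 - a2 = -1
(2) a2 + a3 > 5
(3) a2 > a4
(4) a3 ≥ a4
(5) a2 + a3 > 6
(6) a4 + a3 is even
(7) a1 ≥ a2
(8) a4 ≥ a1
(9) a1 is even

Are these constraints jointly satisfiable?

Unsatisfiable

Constraints 3, 7, and 8 give a1 ≤ a4, a4 < a2, a2 ≤ a1. Chaining: a1 ≤ a4 < a2 ≤ a1, which forces a1 < a1 — impossible.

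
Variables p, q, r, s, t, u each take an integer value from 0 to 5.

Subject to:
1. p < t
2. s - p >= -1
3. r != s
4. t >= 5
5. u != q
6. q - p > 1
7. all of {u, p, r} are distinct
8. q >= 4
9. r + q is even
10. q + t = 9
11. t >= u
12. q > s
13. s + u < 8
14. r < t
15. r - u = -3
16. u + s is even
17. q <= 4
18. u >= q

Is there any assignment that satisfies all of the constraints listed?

Try p = 1, q = 4, r = 2, s = 1, t = 5, u = 5.
Check constraint 2: s - p = 0; constraint 6: q - p = 3; constraint 10: q + t = 9. The remaining constraints are straightforward to verify.

Satisfiable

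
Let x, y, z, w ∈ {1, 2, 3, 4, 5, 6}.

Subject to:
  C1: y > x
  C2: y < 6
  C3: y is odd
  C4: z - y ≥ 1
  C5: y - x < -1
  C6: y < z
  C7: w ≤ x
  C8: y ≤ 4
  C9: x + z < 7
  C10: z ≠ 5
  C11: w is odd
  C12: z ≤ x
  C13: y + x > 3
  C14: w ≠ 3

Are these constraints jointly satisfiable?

Constraints 1, 6, and 12 give x < y, y < z, z ≤ x. Chaining: x < y < z ≤ x, which forces x < x — impossible.

Unsatisfiable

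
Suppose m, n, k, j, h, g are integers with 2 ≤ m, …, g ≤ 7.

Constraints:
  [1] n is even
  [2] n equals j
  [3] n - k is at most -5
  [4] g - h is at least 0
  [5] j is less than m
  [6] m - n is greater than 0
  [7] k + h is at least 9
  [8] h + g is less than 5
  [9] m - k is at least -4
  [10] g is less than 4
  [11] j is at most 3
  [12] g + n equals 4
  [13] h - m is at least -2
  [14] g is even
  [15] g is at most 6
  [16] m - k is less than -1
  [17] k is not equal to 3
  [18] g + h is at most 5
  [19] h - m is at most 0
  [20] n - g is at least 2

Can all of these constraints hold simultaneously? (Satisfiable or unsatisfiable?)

Unsatisfiable

Constraints 3, 4, 9, 13, and 20 give n − g ≥ 2, g − h ≥ 0, h − m ≥ -2, m − k ≥ -4, k − n ≥ 5.
Adding all 5 inequalities: the left sides telescope to 0, and the right sides sum to 2 + 0 + (-2) + (-4) + 5 = 1. So 0 ≥ 1, which is false.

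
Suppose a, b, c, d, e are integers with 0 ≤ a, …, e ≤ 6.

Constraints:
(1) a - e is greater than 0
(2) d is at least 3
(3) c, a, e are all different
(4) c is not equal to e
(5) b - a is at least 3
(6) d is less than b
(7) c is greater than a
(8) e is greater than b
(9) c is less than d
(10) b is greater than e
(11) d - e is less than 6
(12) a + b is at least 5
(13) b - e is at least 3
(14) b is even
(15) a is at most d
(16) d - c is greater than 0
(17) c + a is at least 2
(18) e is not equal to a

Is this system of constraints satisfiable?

Unsatisfiable

Constraints 1, 6, 7, 8, and 16 give d < b, b < e, e < a, a < c, c < d. Chaining: d < b < e < a < c < d, which forces d < d — impossible.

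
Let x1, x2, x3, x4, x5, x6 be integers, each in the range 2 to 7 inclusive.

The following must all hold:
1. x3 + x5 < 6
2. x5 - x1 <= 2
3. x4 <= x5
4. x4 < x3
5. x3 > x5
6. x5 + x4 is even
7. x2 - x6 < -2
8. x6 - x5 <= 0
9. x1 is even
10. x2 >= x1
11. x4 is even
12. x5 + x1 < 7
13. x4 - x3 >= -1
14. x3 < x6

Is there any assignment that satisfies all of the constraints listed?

Unsatisfiable

Constraints 5, 8, and 14 give x6 ≤ x5, x5 < x3, x3 < x6. Chaining: x6 ≤ x5 < x3 < x6, which forces x6 < x6 — impossible.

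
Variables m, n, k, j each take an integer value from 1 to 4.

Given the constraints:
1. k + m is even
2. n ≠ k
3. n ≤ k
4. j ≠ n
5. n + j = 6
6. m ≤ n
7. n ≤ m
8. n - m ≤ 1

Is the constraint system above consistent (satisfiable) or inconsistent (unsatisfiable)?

Satisfiable

Take m = 2, n = 2, k = 4, j = 4. Then constraint 1: k + m = 6 is even; constraint 5: n + j = 6; constraint 8: n - m = 0, and every other listed constraint is also met.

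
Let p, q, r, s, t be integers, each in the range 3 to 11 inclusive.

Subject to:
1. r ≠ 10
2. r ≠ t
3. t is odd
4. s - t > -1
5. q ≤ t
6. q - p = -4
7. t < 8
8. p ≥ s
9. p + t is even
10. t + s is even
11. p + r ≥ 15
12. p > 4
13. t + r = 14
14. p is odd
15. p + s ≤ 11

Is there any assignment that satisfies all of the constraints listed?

Satisfiable

One satisfying assignment is p = 7, q = 3, r = 11, s = 3, t = 3.
For the less obvious constraints — constraint 4: s - t = 0; constraint 6: q - p = -4; constraint 11: p + r = 18 — and the others hold by inspection.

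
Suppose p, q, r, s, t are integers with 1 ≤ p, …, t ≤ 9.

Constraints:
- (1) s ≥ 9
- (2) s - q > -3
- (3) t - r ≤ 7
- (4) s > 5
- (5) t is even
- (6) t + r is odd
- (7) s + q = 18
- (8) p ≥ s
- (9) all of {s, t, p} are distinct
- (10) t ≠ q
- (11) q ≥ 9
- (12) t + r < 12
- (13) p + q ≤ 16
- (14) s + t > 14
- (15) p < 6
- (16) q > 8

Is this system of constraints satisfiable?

Unsatisfiable

From constraints 1 and 8: p ≥ s ≥ 9. From constraint 11: q ≥ 9. Hence p + q ≥ 18. But constraint 13 requires p + q ≤ 16, and 16 < 18. Contradiction.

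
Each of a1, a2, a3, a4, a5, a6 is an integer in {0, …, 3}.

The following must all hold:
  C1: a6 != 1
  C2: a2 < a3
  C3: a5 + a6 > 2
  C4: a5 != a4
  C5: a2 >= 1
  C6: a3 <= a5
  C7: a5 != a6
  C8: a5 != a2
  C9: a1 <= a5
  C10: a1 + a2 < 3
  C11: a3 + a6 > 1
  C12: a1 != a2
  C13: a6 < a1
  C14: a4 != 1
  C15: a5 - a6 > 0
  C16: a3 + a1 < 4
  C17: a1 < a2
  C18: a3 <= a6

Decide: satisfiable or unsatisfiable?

Constraints 2, 13, 17, and 18 give a3 ≤ a6, a6 < a1, a1 < a2, a2 < a3. Chaining: a3 ≤ a6 < a1 < a2 < a3, which forces a3 < a3 — impossible.

Unsatisfiable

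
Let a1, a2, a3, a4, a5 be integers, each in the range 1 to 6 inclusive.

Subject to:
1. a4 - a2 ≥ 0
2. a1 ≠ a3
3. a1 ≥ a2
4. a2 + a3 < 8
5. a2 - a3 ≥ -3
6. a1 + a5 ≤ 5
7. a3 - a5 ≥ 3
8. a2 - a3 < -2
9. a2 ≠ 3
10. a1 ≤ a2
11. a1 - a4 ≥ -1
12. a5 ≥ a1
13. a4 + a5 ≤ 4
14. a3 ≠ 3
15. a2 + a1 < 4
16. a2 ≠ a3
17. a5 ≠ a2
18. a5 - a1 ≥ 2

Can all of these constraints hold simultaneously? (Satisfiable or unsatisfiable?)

Unsatisfiable

Constraints 1, 5, 7, 11, and 18 give a2 − a3 ≥ -3, a3 − a5 ≥ 3, a5 − a1 ≥ 2, a1 − a4 ≥ -1, a4 − a2 ≥ 0.
Adding all 5 inequalities: the left sides telescope to 0, and the right sides sum to (-3) + 3 + 2 + (-1) + 0 = 1. So 0 ≥ 1, which is false.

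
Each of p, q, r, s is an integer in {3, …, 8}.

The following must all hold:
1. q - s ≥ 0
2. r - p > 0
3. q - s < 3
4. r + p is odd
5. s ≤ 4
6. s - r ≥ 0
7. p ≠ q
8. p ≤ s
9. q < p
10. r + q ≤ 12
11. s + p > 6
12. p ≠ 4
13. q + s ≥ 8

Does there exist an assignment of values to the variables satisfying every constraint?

Constraints 1, 2, 6, and 9 give s ≤ q, q < p, p < r, r ≤ s. Chaining: s ≤ q < p < r ≤ s, which forces s < s — impossible.

Unsatisfiable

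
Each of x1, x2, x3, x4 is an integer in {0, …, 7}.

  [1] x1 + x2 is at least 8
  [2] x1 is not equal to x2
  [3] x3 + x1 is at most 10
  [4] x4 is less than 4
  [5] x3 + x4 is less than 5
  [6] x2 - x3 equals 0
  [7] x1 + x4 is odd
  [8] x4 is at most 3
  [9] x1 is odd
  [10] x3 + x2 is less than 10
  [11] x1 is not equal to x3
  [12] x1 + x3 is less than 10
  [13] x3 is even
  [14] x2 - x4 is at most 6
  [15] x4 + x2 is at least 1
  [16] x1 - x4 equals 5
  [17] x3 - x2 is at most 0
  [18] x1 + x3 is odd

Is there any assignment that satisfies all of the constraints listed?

Satisfiable

Take x1 = 5, x2 = 4, x3 = 4, x4 = 0. Then constraint 1: x1 + x2 = 9; constraint 3: x3 + x1 = 9; constraint 5: x3 + x4 = 4, and every other listed constraint is also met.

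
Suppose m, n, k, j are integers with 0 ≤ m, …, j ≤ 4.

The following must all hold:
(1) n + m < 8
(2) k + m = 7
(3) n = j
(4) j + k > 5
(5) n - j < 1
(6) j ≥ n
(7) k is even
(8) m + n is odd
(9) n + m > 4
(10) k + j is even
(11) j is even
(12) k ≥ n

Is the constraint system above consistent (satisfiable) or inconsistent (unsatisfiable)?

Try m = 3, n = 4, k = 4, j = 4.
Check constraint 1: n + m = 7; constraint 2: k + m = 7; constraint 4: j + k = 8. The remaining constraints are straightforward to verify.

Satisfiable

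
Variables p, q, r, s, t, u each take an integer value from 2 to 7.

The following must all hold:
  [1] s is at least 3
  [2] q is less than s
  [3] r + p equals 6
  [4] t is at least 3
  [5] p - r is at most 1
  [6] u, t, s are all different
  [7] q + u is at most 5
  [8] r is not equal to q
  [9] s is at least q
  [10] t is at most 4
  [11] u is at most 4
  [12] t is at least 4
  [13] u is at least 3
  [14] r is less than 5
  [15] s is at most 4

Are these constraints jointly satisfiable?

Constraints 1, 4, 10, 11, 13, and 15 confine each of u, t, s to the 2 values {3, 4}.
Constraint 6 requires all 3 of them to be distinct, but only 2 values are available — impossible by the pigeonhole principle.

Unsatisfiable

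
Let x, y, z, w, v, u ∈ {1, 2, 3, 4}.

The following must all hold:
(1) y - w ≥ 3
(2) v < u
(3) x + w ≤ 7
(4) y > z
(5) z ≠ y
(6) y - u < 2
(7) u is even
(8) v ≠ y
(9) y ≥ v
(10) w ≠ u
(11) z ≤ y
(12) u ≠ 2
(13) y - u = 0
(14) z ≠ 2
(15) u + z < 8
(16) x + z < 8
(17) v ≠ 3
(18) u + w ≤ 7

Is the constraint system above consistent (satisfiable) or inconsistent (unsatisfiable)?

One satisfying assignment is x = 4, y = 4, z = 1, w = 1, v = 2, u = 4.
For the less obvious constraints — constraint 1: y - w = 3; constraint 3: x + w = 5 — and the others hold by inspection.

Satisfiable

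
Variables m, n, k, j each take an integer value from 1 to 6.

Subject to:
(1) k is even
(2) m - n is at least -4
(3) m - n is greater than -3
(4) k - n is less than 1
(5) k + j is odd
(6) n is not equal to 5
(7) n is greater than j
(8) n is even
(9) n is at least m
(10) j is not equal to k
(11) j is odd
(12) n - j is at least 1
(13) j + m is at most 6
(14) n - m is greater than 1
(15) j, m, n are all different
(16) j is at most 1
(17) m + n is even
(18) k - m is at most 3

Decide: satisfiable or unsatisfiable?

Try m = 2, n = 4, k = 2, j = 1.
Check constraint 2: m - n = -2; constraint 3: m - n = -2; constraint 4: k - n = -2. The remaining constraints are straightforward to verify.

Satisfiable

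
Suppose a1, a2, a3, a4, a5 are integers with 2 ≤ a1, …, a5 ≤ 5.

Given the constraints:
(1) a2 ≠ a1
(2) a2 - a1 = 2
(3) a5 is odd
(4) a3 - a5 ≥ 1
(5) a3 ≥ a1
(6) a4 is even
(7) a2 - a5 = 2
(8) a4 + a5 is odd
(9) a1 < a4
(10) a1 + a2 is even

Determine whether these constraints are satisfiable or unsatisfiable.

Try a1 = 3, a2 = 5, a3 = 4, a4 = 4, a5 = 3.
Check constraint 2: a2 - a1 = 2; constraint 4: a3 - a5 = 1. The remaining constraints are straightforward to verify.

Satisfiable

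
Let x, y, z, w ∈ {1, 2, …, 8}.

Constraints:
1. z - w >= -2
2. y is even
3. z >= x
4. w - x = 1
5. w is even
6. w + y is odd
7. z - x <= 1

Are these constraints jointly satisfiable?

Unsatisfiable

Constraint 5 makes w even and constraint 2 makes y even, so w + y must be even. Constraint 6 says w + y is odd — contradiction.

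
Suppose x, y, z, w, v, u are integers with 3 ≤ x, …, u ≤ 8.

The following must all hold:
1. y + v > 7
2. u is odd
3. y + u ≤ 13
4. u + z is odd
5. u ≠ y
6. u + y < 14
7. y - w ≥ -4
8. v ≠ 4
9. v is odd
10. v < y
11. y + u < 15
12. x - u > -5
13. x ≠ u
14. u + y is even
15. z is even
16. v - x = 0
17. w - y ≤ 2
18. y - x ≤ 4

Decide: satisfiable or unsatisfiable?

Take x = 3, y = 5, z = 4, w = 6, v = 3, u = 7. Then constraint 1: y + v = 8; constraint 3: y + u = 12; constraint 6: u + y = 12, and every other listed constraint is also met.

Satisfiable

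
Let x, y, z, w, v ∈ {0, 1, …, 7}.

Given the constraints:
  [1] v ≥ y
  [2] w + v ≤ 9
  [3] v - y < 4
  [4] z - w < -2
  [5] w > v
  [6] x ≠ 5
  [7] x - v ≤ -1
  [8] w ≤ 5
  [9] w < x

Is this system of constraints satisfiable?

Constraints 5, 7, and 9 give x < v, v < w, w < x. Chaining: x < v < w < x, which forces x < x — impossible.

Unsatisfiable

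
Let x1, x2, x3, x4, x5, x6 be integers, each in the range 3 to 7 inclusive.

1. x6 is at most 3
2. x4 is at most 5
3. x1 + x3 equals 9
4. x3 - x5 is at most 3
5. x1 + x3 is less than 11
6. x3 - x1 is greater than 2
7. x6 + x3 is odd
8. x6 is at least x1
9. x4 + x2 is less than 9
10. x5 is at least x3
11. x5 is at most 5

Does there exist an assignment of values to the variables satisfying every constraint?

From constraints 1 and 8: x1 ≤ x6 ≤ 3. From constraints 10 and 11: x3 ≤ x5 ≤ 5. Hence x1 + x3 ≤ 8. But constraint 3 requires x1 + x3 = 9, and 9 > 8. Contradiction.

Unsatisfiable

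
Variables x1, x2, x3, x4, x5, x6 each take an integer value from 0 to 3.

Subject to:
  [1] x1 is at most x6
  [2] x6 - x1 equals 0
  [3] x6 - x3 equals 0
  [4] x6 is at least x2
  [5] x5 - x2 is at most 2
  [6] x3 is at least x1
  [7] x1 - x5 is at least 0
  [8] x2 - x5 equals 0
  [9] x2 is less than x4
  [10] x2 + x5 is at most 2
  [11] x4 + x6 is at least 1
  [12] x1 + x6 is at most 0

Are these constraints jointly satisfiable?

Try x1 = 0, x2 = 0, x3 = 0, x4 = 1, x5 = 0, x6 = 0.
Check constraint 2: x6 - x1 = 0; constraint 3: x6 - x3 = 0; constraint 5: x5 - x2 = 0. The remaining constraints are straightforward to verify.

Satisfiable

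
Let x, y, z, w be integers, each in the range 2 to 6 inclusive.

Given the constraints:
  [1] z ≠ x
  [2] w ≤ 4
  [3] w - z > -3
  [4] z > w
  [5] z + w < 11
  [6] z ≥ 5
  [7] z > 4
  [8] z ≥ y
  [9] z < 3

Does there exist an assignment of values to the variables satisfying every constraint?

Unsatisfiable

From constraint 7: z ≥ 5. From constraint 9: z ≤ 2. But 2 < 5, so no value of z works.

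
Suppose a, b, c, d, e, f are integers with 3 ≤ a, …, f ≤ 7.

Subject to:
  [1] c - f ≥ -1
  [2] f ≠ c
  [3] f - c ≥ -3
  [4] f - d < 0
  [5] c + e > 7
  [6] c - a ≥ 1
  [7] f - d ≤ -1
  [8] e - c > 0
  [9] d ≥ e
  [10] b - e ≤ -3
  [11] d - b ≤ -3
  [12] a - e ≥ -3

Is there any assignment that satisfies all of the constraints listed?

Unsatisfiable

Constraints 3, 6, 7, 10, 11, and 12 give b − d ≥ 3, d − f ≥ 1, f − c ≥ -3, c − a ≥ 1, a − e ≥ -3, e − b ≥ 3.
Adding all 6 inequalities: the left sides telescope to 0, and the right sides sum to 3 + 1 + (-3) + 1 + (-3) + 3 = 2. So 0 ≥ 2, which is false.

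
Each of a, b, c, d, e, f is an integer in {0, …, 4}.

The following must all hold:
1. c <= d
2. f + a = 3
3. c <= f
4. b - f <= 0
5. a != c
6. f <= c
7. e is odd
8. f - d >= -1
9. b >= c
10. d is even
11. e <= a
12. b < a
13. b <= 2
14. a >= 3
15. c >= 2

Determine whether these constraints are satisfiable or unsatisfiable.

Unsatisfiable

From constraints 3 and 15: f ≥ c ≥ 2. From constraint 14: a ≥ 3. Hence f + a ≥ 5. But constraint 2 requires f + a = 3, and 3 < 5. Contradiction.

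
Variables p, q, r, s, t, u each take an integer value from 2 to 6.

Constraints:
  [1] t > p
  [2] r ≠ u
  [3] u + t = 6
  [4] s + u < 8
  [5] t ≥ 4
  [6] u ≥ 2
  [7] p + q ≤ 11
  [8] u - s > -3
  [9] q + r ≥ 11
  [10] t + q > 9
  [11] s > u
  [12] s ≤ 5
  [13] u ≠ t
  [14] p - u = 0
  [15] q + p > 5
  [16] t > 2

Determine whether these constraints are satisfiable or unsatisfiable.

Satisfiable

The assignment p = 2, q = 6, r = 6, s = 4, t = 4, u = 2 works:
  constraint 3 holds since u + t = 6.
  constraint 4 holds since s + u = 6.
The rest check out directly.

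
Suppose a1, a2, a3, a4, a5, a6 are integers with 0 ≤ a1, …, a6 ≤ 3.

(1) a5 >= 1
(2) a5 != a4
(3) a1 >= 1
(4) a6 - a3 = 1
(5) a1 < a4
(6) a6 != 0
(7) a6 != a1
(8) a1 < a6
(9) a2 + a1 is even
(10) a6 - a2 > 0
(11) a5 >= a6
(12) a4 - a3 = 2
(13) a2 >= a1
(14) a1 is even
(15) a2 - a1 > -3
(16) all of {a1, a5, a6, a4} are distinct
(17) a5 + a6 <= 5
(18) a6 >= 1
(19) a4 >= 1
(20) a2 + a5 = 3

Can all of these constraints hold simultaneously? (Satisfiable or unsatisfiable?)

Constraints 1, 3, 18, and 19 confine each of a1, a5, a6, a4 to the 3 values {1, …, 3} (the domain already gives each ≤ 3).
Constraint 16 requires all 4 of them to be distinct, but only 3 values are available — impossible by the pigeonhole principle.

Unsatisfiable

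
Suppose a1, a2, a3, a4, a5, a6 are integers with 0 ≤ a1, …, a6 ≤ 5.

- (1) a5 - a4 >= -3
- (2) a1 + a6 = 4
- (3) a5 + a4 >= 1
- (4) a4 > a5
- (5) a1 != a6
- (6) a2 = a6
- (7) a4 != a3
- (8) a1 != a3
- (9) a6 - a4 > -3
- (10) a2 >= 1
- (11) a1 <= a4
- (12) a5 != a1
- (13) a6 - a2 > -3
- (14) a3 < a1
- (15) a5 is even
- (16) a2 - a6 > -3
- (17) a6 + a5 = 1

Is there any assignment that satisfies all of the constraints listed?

Satisfiable

Setting (a1, a2, a3, a4, a5, a6) = (3, 1, 0, 3, 0, 1) satisfies everything: constraint 1: a5 - a4 = -3; constraint 2: a1 + a6 = 4, and the others follow.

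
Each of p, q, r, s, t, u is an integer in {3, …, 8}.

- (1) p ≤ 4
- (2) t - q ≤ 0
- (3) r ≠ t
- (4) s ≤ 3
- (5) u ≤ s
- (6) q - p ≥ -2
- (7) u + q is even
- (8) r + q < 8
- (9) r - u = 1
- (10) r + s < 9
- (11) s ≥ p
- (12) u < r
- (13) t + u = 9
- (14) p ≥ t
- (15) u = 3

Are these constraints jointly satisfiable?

Unsatisfiable

From constraints 1 and 14: t ≤ p ≤ 4. From constraints 4 and 5: u ≤ s ≤ 3. Hence t + u ≤ 7. But constraint 13 requires t + u = 9, and 9 > 7. Contradiction.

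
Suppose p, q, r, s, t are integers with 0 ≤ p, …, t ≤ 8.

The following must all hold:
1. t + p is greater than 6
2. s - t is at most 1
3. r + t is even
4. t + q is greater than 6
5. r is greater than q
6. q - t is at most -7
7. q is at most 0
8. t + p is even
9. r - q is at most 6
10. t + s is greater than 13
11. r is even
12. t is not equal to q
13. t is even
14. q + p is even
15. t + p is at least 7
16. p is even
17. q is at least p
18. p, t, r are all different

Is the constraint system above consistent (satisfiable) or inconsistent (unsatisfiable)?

Try p = 0, q = 0, r = 6, s = 6, t = 8.
Check constraint 1: t + p = 8; constraint 2: s - t = -2. The remaining constraints are straightforward to verify.

Satisfiable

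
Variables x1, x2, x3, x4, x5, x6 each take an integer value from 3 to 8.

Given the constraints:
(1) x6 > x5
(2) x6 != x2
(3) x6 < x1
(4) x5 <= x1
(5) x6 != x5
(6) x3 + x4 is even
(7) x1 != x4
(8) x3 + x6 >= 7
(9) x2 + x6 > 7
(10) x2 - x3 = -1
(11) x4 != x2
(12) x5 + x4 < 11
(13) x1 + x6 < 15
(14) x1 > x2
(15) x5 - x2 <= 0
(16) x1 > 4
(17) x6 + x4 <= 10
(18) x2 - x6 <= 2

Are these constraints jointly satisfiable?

Try x1 = 8, x2 = 4, x3 = 5, x4 = 5, x5 = 3, x6 = 5.
Check constraint 8: x3 + x6 = 10; constraint 9: x2 + x6 = 9; constraint 10: x2 - x3 = -1. The remaining constraints are straightforward to verify.

Satisfiable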